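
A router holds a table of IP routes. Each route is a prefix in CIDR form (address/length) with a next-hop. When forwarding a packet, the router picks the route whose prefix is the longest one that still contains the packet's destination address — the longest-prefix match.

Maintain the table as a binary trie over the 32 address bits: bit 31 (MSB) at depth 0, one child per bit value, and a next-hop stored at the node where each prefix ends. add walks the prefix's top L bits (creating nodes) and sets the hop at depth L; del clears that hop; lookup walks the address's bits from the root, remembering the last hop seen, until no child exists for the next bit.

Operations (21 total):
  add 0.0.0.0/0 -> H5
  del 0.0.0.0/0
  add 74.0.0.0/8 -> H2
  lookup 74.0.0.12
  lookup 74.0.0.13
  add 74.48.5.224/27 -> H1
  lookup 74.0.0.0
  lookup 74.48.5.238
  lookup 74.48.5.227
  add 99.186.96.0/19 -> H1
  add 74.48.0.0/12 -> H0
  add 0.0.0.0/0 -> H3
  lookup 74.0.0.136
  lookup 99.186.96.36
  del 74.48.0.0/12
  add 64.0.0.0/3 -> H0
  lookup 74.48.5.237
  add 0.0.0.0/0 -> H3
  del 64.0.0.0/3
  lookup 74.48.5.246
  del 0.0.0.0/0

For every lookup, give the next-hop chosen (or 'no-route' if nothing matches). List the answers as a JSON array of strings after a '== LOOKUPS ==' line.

Trace:
  add 0.0.0.0/0 -> H5 at depth 0
  del 0.0.0.0/0 (clear depth 0)
  add 74.0.0.0/8 -> H2 at depth 8
  lookup 74.0.0.12: bits 01001010 walk d0:-→d1:-→d2:-→d3:-→d4:-→d5:-→d6:-→d7:-→d8:H2 -> H2
  lookup 74.0.0.13: bits 01001010 walk d0:-→d1:-→d2:-→d3:-→d4:-→d5:-→d6:-→d7:-→d8:H2 -> H2
  add 74.48.5.224/27 -> H1 at depth 27
  lookup 74.0.0.0: bits 0100101000 walk d0:-→d1:-→d2:-→d3:-→d4:-→d5:-→d6:-→d7:-→d8:H2→d9:-→d10:- -> H2
  lookup 74.48.5.238: bits 010010100011000000000101111 walk d0:-→d1:-→d2:-→d3:-→d4:-→d5:-→d6:-→d7:-→d8:H2→d9:-→d10:-→d11:-→d12:-→d13:-→d14:-→d15:-→d16:-→d17:-→d18:-→d19:-→d20:-→d21:-→d22:-→d23:-→d24:-→d25:-→d26:-→d27:H1 -> H1
  lookup 74.48.5.227: bits 010010100011000000000101111 walk d0:-→d1:-→d2:-→d3:-→d4:-→d5:-→d6:-→d7:-→d8:H2→d9:-→d10:-→d11:-→d12:-→d13:-→d14:-→d15:-→d16:-→d17:-→d18:-→d19:-→d20:-→d21:-→d22:-→d23:-→d24:-→d25:-→d26:-→d27:H1 -> H1
  add 99.186.96.0/19 -> H1 at depth 19
  add 74.48.0.0/12 -> H0 at depth 12
  add 0.0.0.0/0 -> H3 at depth 0
  lookup 74.0.0.136: bits 0100101000 walk d0:H3→d1:-→d2:-→d3:-→d4:-→d5:-→d6:-→d7:-→d8:H2→d9:-→d10:- -> H2
  lookup 99.186.96.36: bits 0110001110111010011 walk d0:H3→d1:-→d2:-→d3:-→d4:-→d5:-→d6:-→d7:-→d8:-→d9:-→d10:-→d11:-→d12:-→d13:-→d14:-→d15:-→d16:-→d17:-→d18:-→d19:H1 -> H1
  del 74.48.0.0/12 (clear depth 12)
  add 64.0.0.0/3 -> H0 at depth 3
  lookup 74.48.5.237: bits 010010100011000000000101111 walk d0:H3→d1:-→d2:-→d3:H0→d4:-→d5:-→d6:-→d7:-→d8:H2→d9:-→d10:-→d11:-→d12:-→d13:-→d14:-→d15:-→d16:-→d17:-→d18:-→d19:-→d20:-→d21:-→d22:-→d23:-→d24:-→d25:-→d26:-→d27:H1 -> H1
  add 0.0.0.0/0 -> H3 at depth 0
  del 64.0.0.0/3 (clear depth 3)
  lookup 74.48.5.246: bits 010010100011000000000101111 walk d0:H3→d1:-→d2:-→d3:-→d4:-→d5:-→d6:-→d7:-→d8:H2→d9:-→d10:-→d11:-→d12:-→d13:-→d14:-→d15:-→d16:-→d17:-→d18:-→d19:-→d20:-→d21:-→d22:-→d23:-→d24:-→d25:-→d26:-→d27:H1 -> H1
  del 0.0.0.0/0 (clear depth 0)

== LOOKUPS ==
["H2","H2","H2","H1","H1","H2","H1","H1","H1"]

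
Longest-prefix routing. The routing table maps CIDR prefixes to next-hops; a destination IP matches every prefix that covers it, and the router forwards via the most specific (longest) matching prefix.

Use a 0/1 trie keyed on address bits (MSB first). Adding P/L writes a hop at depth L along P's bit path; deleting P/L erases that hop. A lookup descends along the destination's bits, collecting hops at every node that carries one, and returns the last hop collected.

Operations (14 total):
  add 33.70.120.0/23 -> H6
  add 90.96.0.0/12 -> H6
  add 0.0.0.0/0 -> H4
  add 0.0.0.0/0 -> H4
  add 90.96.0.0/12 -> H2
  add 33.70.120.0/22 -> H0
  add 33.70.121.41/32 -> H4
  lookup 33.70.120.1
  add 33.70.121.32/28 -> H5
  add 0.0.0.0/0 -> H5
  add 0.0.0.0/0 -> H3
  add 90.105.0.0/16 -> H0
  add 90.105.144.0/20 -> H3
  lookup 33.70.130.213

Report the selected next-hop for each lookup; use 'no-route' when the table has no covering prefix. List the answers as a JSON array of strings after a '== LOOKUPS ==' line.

Process each operation:
  + 33.70.120.0/23 (H6) depth=23
  + 90.96.0.0/12 (H6) depth=12
  + 0.0.0.0/0 (H4) depth=0
  + 0.0.0.0/0 (H4) depth=0
  + 90.96.0.0/12 (H2) depth=12
  + 33.70.120.0/22 (H0) depth=22
  + 33.70.121.41/32 (H4) depth=32
  ? 33.70.120.1  path d0:H4→d1:-→d2:-→d3:-→d4:-→d5:-→d6:-→d7:-→d8:-→d9:-→d10:-→d11:-→d12:-→d13:-→d14:-→d15:-→d16:-→d17:-→d18:-→d19:-→d20:-→d21:-→d22:H0→d23:H6  best=H6
  + 33.70.121.32/28 (H5) depth=28
  + 0.0.0.0/0 (H5) depth=0
  + 0.0.0.0/0 (H3) depth=0
  + 90.105.0.0/16 (H0) depth=16
  + 90.105.144.0/20 (H3) depth=20
  ? 33.70.130.213  path d0:H3→d1:-→d2:-→d3:-→d4:-→d5:-→d6:-→d7:-→d8:-→d9:-→d10:-→d11:-→d12:-→d13:-→d14:-→d15:-→d16:-  best=H3

== LOOKUPS ==
["H6","H3"]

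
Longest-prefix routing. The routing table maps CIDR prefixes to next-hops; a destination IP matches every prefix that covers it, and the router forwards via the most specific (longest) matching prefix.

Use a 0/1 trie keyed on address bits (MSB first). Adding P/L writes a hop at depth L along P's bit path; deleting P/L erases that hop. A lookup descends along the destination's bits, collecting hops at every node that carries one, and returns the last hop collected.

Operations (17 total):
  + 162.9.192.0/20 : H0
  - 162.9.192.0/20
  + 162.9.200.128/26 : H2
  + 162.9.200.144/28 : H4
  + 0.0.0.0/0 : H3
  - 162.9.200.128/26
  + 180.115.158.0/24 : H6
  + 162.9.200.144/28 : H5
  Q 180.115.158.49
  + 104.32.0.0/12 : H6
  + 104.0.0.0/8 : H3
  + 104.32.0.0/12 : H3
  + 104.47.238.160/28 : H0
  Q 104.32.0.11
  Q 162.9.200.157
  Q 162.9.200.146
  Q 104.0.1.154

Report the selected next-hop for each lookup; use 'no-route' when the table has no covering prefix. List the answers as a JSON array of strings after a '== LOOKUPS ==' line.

Apply in order:
  add 162.9.192.0/20 -> H0 at depth 20
  del 162.9.192.0/20 (clear depth 20)
  add 162.9.200.128/26 -> H2 at depth 26
  add 162.9.200.144/28 -> H4 at depth 28
  add 0.0.0.0/0 -> H3 at depth 0
  del 162.9.200.128/26 (clear depth 26)
  add 180.115.158.0/24 -> H6 at depth 24
  add 162.9.200.144/28 -> H5 at depth 28
  Q 180.115.158.49: descend 101101000111001110011110 ; hops seen [H3,H6] ; pick H6
  add 104.32.0.0/12 -> H6 at depth 12
  add 104.0.0.0/8 -> H3 at depth 8
  add 104.32.0.0/12 -> H3 at depth 12
  add 104.47.238.160/28 -> H0 at depth 28
  Q 104.32.0.11: descend 011010000010 ; hops seen [H3,H3,H3] ; pick H3
  Q 162.9.200.157: descend 1010001000001001110010001001 ; hops seen [H3,H5] ; pick H5
  Q 162.9.200.146: descend 1010001000001001110010001001 ; hops seen [H3,H5] ; pick H5
  Q 104.0.1.154: descend 0110100000 ; hops seen [H3,H3] ; pick H3

== LOOKUPS ==
["H6","H3","H5","H5","H3"]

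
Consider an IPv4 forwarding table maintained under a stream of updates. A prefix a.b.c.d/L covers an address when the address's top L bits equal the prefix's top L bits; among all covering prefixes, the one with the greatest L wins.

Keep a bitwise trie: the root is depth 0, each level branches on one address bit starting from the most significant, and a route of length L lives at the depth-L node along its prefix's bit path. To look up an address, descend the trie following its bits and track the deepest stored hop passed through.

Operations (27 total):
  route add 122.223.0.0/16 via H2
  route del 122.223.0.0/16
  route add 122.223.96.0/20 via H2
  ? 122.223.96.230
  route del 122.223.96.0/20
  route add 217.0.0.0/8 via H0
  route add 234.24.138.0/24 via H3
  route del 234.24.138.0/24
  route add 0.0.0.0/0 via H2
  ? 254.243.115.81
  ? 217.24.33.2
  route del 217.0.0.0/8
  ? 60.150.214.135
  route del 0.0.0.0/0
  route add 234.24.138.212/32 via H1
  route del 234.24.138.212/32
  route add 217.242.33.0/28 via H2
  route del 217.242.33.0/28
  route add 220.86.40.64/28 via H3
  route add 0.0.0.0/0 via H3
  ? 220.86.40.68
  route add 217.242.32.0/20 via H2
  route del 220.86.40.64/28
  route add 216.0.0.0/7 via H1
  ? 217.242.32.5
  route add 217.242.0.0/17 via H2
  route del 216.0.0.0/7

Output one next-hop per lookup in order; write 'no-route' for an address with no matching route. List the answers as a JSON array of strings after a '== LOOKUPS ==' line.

Process each operation:
  + 122.223.0.0/16 (H2) depth=16
  del 122.223.0.0/16 (clear depth 16)
  + 122.223.96.0/20 (H2) depth=20
  lookup 122.223.96.230: bits 01111010110111110110 walk d0:-→d1:-→d2:-→d3:-→d4:-→d5:-→d6:-→d7:-→d8:-→d9:-→d10:-→d11:-→d12:-→d13:-→d14:-→d15:-→d16:-→d17:-→d18:-→d19:-→d20:H2 -> H2
  del 122.223.96.0/20 (clear depth 20)
  + 217.0.0.0/8 (H0) depth=8
  + 234.24.138.0/24 (H3) depth=24
  del 234.24.138.0/24 (clear depth 24)
  + 0.0.0.0/0 (H2) depth=0
  lookup 254.243.115.81: bits 111 walk d0:H2→d1:-→d2:-→d3:- -> H2
  lookup 217.24.33.2: bits 11011001 walk d0:H2→d1:-→d2:-→d3:-→d4:-→d5:-→d6:-→d7:-→d8:H0 -> H0
  del 217.0.0.0/8 (clear depth 8)
  lookup 60.150.214.135: bits 0 walk d0:H2→d1:- -> H2
  del 0.0.0.0/0 (clear depth 0)
  + 234.24.138.212/32 (H1) depth=32
  del 234.24.138.212/32 (clear depth 32)
  + 217.242.33.0/28 (H2) depth=28
  del 217.242.33.0/28 (clear depth 28)
  + 220.86.40.64/28 (H3) depth=28
  + 0.0.0.0/0 (H3) depth=0
  lookup 220.86.40.68: bits 1101110001010110001010000100 walk d0:H3→d1:-→d2:-→d3:-→d4:-→d5:-→d6:-→d7:-→d8:-→d9:-→d10:-→d11:-→d12:-→d13:-→d14:-→d15:-→d16:-→d17:-→d18:-→d19:-→d20:-→d21:-→d22:-→d23:-→d24:-→d25:-→d26:-→d27:-→d28:H3 -> H3
  + 217.242.32.0/20 (H2) depth=20
  del 220.86.40.64/28 (clear depth 28)
  + 216.0.0.0/7 (H1) depth=7
  lookup 217.242.32.5: bits 11011001111100100010000 walk d0:H3→d1:-→d2:-→d3:-→d4:-→d5:-→d6:-→d7:H1→d8:-→d9:-→d10:-→d11:-→d12:-→d13:-→d14:-→d15:-→d16:-→d17:-→d18:-→d19:-→d20:H2→d21:-→d22:-→d23:- -> H2
  + 217.242.0.0/17 (H2) depth=17
  del 216.0.0.0/7 (clear depth 7)

== LOOKUPS ==
["H2","H2","H0","H2","H3","H2"]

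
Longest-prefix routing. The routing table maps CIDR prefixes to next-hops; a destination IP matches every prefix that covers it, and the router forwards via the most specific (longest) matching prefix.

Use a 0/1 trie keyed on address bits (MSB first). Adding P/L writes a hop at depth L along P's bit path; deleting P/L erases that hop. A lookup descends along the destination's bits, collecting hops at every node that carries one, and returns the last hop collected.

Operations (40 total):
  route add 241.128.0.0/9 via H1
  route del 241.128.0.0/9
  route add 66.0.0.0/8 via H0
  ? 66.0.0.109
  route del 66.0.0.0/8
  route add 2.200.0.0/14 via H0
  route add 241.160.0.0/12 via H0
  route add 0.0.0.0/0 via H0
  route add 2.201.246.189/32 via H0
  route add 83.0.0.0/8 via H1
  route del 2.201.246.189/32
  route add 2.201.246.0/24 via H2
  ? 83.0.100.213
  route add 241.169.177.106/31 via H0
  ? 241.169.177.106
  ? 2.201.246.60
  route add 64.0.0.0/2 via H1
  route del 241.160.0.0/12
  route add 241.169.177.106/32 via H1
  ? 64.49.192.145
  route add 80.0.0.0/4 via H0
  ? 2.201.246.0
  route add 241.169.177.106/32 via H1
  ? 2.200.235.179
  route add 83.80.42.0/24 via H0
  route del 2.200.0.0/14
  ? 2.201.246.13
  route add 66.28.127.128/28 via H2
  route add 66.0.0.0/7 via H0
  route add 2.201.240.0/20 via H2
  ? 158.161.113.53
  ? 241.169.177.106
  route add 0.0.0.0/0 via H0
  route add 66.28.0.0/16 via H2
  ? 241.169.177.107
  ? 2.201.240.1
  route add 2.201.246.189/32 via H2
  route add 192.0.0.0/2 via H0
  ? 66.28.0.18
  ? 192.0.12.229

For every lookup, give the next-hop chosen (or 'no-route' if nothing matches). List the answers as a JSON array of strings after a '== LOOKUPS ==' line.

Process each operation:
  + 241.128.0.0/9 (H1) depth=9
  - 241.128.0.0/9 clear@9
  + 66.0.0.0/8 (H0) depth=8
  Q 66.0.0.109: descend 01000010 ; hops seen [H0] ; pick H0
  - 66.0.0.0/8 clear@8
  + 2.200.0.0/14 (H0) depth=14
  + 241.160.0.0/12 (H0) depth=12
  + 0.0.0.0/0 (H0) depth=0
  + 2.201.246.189/32 (H0) depth=32
  + 83.0.0.0/8 (H1) depth=8
  - 2.201.246.189/32 clear@32
  + 2.201.246.0/24 (H2) depth=24
  Q 83.0.100.213: descend 01010011 ; hops seen [H0,H1] ; pick H1
  + 241.169.177.106/31 (H0) depth=31
  Q 241.169.177.106: descend 1111000110101001101100010110101 ; hops seen [H0,H0,H0] ; pick H0
  Q 2.201.246.60: descend 000000101100100111110110 ; hops seen [H0,H0,H2] ; pick H2
  + 64.0.0.0/2 (H1) depth=2
  - 241.160.0.0/12 clear@12
  + 241.169.177.106/32 (H1) depth=32
  Q 64.49.192.145: descend 010000 ; hops seen [H0,H1] ; pick H1
  + 80.0.0.0/4 (H0) depth=4
  Q 2.201.246.0: descend 000000101100100111110110 ; hops seen [H0,H0,H2] ; pick H2
  + 241.169.177.106/32 (H1) depth=32
  Q 2.200.235.179: descend 000000101100100 ; hops seen [H0,H0] ; pick H0
  + 83.80.42.0/24 (H0) depth=24
  - 2.200.0.0/14 clear@14
  Q 2.201.246.13: descend 000000101100100111110110 ; hops seen [H0,H2] ; pick H2
  + 66.28.127.128/28 (H2) depth=28
  + 66.0.0.0/7 (H0) depth=7
  + 2.201.240.0/20 (H2) depth=20
  Q 158.161.113.53: descend 1 ; hops seen [H0] ; pick H0
  Q 241.169.177.106: descend 11110001101010011011000101101010 ; hops seen [H0,H0,H1] ; pick H1
  + 0.0.0.0/0 (H0) depth=0
  + 66.28.0.0/16 (H2) depth=16
  Q 241.169.177.107: descend 1111000110101001101100010110101 ; hops seen [H0,H0] ; pick H0
  Q 2.201.240.1: descend 000000101100100111110 ; hops seen [H0,H2] ; pick H2
  + 2.201.246.189/32 (H2) depth=32
  + 192.0.0.0/2 (H0) depth=2
  Q 66.28.0.18: descend 01000010000111000 ; hops seen [H0,H1,H0,H2] ; pick H2
  Q 192.0.12.229: descend 11 ; hops seen [H0,H0] ; pick H0

== LOOKUPS ==
["H0","H1","H0","H2","H1","H2","H0","H2","H0","H1","H0","H2","H2","H0"]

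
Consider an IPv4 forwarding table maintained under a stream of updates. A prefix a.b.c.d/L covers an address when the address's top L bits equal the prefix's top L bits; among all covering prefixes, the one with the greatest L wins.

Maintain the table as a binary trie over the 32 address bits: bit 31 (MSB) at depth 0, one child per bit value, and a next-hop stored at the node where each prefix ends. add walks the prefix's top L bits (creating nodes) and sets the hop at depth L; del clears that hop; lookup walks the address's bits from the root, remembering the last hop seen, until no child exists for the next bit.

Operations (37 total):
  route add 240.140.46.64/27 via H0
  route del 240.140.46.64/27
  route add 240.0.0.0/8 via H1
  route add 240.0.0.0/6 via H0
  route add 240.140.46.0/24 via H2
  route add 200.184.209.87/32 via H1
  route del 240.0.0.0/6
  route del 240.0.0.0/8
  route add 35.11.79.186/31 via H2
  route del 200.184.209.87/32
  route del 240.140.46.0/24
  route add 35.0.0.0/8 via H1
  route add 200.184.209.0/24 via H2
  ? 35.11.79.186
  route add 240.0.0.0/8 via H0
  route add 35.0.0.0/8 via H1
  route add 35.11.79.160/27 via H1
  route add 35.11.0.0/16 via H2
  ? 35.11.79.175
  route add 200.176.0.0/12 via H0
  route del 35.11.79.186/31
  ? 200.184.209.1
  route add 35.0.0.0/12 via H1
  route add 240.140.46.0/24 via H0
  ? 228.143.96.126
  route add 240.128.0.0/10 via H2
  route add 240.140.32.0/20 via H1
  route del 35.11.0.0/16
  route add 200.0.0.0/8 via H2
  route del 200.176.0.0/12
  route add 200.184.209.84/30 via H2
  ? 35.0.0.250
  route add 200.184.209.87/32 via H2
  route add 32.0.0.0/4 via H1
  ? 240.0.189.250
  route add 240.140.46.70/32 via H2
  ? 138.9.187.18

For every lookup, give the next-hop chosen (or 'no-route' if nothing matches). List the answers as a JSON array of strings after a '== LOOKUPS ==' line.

Process each operation:
  + 240.140.46.64/27 (H0) depth=27
  del 240.140.46.64/27 (clear depth 27)
  + 240.0.0.0/8 (H1) depth=8
  + 240.0.0.0/6 (H0) depth=6
  + 240.140.46.0/24 (H2) depth=24
  + 200.184.209.87/32 (H1) depth=32
  del 240.0.0.0/6 (clear depth 6)
  del 240.0.0.0/8 (clear depth 8)
  + 35.11.79.186/31 (H2) depth=31
  del 200.184.209.87/32 (clear depth 32)
  del 240.140.46.0/24 (clear depth 24)
  + 35.0.0.0/8 (H1) depth=8
  + 200.184.209.0/24 (H2) depth=24
  lookup 35.11.79.186: bits 0010001100001011010011111011101 walk d0:-→d1:-→d2:-→d3:-→d4:-→d5:-→d6:-→d7:-→d8:H1→d9:-→d10:-→d11:-→d12:-→d13:-→d14:-→d15:-→d16:-→d17:-→d18:-→d19:-→d20:-→d21:-→d22:-→d23:-→d24:-→d25:-→d26:-→d27:-→d28:-→d29:-→d30:-→d31:H2 -> H2
  + 240.0.0.0/8 (H0) depth=8
  + 35.0.0.0/8 (H1) depth=8
  + 35.11.79.160/27 (H1) depth=27
  + 35.11.0.0/16 (H2) depth=16
  lookup 35.11.79.175: bits 001000110000101101001111101 walk d0:-→d1:-→d2:-→d3:-→d4:-→d5:-→d6:-→d7:-→d8:H1→d9:-→d10:-→d11:-→d12:-→d13:-→d14:-→d15:-→d16:H2→d17:-→d18:-→d19:-→d20:-→d21:-→d22:-→d23:-→d24:-→d25:-→d26:-→d27:H1 -> H1
  + 200.176.0.0/12 (H0) depth=12
  del 35.11.79.186/31 (clear depth 31)
  lookup 200.184.209.1: bits 1100100010111000110100010 walk d0:-→d1:-→d2:-→d3:-→d4:-→d5:-→d6:-→d7:-→d8:-→d9:-→d10:-→d11:-→d12:H0→d13:-→d14:-→d15:-→d16:-→d17:-→d18:-→d19:-→d20:-→d21:-→d22:-→d23:-→d24:H2→d25:- -> H2
  + 35.0.0.0/12 (H1) depth=12
  + 240.140.46.0/24 (H0) depth=24
  lookup 228.143.96.126: bits 111 walk d0:-→d1:-→d2:-→d3:- -> no-route
  + 240.128.0.0/10 (H2) depth=10
  + 240.140.32.0/20 (H1) depth=20
  del 35.11.0.0/16 (clear depth 16)
  + 200.0.0.0/8 (H2) depth=8
  del 200.176.0.0/12 (clear depth 12)
  + 200.184.209.84/30 (H2) depth=30
  lookup 35.0.0.250: bits 001000110000 walk d0:-→d1:-→d2:-→d3:-→d4:-→d5:-→d6:-→d7:-→d8:H1→d9:-→d10:-→d11:-→d12:H1 -> H1
  + 200.184.209.87/32 (H2) depth=32
  + 32.0.0.0/4 (H1) depth=4
  lookup 240.0.189.250: bits 11110000 walk d0:-→d1:-→d2:-→d3:-→d4:-→d5:-→d6:-→d7:-→d8:H0 -> H0
  + 240.140.46.70/32 (H2) depth=32
  lookup 138.9.187.18: bits 1 walk d0:-→d1:- -> no-route

== LOOKUPS ==
["H2","H1","H2","no-route","H1","H0","no-route"]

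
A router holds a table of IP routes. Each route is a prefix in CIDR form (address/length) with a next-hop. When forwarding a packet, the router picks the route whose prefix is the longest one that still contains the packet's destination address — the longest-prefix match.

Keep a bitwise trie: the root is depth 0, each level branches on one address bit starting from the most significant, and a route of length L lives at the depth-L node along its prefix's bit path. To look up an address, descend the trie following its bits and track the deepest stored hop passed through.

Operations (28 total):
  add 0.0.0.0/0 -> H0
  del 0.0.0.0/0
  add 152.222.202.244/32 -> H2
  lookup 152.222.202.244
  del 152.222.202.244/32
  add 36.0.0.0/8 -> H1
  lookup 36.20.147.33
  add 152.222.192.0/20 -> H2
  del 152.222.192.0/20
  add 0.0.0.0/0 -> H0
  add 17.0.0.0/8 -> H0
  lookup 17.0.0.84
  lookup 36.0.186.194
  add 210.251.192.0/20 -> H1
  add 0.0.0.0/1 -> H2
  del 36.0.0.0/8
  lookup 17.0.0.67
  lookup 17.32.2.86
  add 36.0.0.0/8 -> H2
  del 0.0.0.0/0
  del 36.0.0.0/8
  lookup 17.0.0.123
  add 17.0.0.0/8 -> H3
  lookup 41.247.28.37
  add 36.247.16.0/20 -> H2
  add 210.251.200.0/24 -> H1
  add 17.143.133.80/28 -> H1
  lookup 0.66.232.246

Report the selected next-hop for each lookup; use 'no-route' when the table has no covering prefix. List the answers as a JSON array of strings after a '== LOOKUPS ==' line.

Trace:
  + 0.0.0.0/0 (H0) depth=0
  del 0.0.0.0/0 (clear depth 0)
  + 152.222.202.244/32 (H2) depth=32
  ? 152.222.202.244  path d0:-→d1:-→d2:-→d3:-→d4:-→d5:-→d6:-→d7:-→d8:-→d9:-→d10:-→d11:-→d12:-→d13:-→d14:-→d15:-→d16:-→d17:-→d18:-→d19:-→d20:-→d21:-→d22:-→d23:-→d24:-→d25:-→d26:-→d27:-→d28:-→d29:-→d30:-→d31:-→d32:H2  best=H2
  del 152.222.202.244/32 (clear depth 32)
  + 36.0.0.0/8 (H1) depth=8
  ? 36.20.147.33  path d0:-→d1:-→d2:-→d3:-→d4:-→d5:-→d6:-→d7:-→d8:H1  best=H1
  + 152.222.192.0/20 (H2) depth=20
  del 152.222.192.0/20 (clear depth 20)
  + 0.0.0.0/0 (H0) depth=0
  + 17.0.0.0/8 (H0) depth=8
  ? 17.0.0.84  path d0:H0→d1:-→d2:-→d3:-→d4:-→d5:-→d6:-→d7:-→d8:H0  best=H0
  ? 36.0.186.194  path d0:H0→d1:-→d2:-→d3:-→d4:-→d5:-→d6:-→d7:-→d8:H1  best=H1
  + 210.251.192.0/20 (H1) depth=20
  + 0.0.0.0/1 (H2) depth=1
  del 36.0.0.0/8 (clear depth 8)
  ? 17.0.0.67  path d0:H0→d1:H2→d2:-→d3:-→d4:-→d5:-→d6:-→d7:-→d8:H0  best=H0
  ? 17.32.2.86  path d0:H0→d1:H2→d2:-→d3:-→d4:-→d5:-→d6:-→d7:-→d8:H0  best=H0
  + 36.0.0.0/8 (H2) depth=8
  del 0.0.0.0/0 (clear depth 0)
  del 36.0.0.0/8 (clear depth 8)
  ? 17.0.0.123  path d0:-→d1:H2→d2:-→d3:-→d4:-→d5:-→d6:-→d7:-→d8:H0  best=H0
  + 17.0.0.0/8 (H3) depth=8
  ? 41.247.28.37  path d0:-→d1:H2→d2:-→d3:-→d4:-  best=H2
  + 36.247.16.0/20 (H2) depth=20
  + 210.251.200.0/24 (H1) depth=24
  + 17.143.133.80/28 (H1) depth=28
  ? 0.66.232.246  path d0:-→d1:H2→d2:-→d3:-  best=H2

== LOOKUPS ==
["H2","H1","H0","H1","H0","H0","H0","H2","H2"]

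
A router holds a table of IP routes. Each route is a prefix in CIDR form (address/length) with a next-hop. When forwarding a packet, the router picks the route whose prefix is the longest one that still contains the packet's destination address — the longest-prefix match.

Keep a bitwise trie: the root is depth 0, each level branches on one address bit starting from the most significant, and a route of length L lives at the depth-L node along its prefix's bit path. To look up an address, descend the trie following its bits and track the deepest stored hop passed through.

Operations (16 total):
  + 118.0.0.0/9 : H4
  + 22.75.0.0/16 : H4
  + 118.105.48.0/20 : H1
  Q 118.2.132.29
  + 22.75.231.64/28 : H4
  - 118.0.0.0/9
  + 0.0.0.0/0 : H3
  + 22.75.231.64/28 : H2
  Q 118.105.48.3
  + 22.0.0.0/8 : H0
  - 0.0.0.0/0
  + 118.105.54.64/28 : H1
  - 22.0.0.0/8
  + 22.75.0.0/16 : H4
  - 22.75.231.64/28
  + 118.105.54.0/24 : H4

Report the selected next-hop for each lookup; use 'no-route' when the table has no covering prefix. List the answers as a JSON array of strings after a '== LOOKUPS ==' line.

Apply in order:
  + 118.0.0.0/9 (H4) depth=9
  + 22.75.0.0/16 (H4) depth=16
  + 118.105.48.0/20 (H1) depth=20
  ? 118.2.132.29  path d0:-→d1:-→d2:-→d3:-→d4:-→d5:-→d6:-→d7:-→d8:-→d9:H4  best=H4
  + 22.75.231.64/28 (H4) depth=28
  del 118.0.0.0/9 (clear depth 9)
  + 0.0.0.0/0 (H3) depth=0
  + 22.75.231.64/28 (H2) depth=28
  ? 118.105.48.3  path d0:H3→d1:-→d2:-→d3:-→d4:-→d5:-→d6:-→d7:-→d8:-→d9:-→d10:-→d11:-→d12:-→d13:-→d14:-→d15:-→d16:-→d17:-→d18:-→d19:-→d20:H1  best=H1
  + 22.0.0.0/8 (H0) depth=8
  del 0.0.0.0/0 (clear depth 0)
  + 118.105.54.64/28 (H1) depth=28
  del 22.0.0.0/8 (clear depth 8)
  + 22.75.0.0/16 (H4) depth=16
  del 22.75.231.64/28 (clear depth 28)
  + 118.105.54.0/24 (H4) depth=24

== LOOKUPS ==
["H4","H1"]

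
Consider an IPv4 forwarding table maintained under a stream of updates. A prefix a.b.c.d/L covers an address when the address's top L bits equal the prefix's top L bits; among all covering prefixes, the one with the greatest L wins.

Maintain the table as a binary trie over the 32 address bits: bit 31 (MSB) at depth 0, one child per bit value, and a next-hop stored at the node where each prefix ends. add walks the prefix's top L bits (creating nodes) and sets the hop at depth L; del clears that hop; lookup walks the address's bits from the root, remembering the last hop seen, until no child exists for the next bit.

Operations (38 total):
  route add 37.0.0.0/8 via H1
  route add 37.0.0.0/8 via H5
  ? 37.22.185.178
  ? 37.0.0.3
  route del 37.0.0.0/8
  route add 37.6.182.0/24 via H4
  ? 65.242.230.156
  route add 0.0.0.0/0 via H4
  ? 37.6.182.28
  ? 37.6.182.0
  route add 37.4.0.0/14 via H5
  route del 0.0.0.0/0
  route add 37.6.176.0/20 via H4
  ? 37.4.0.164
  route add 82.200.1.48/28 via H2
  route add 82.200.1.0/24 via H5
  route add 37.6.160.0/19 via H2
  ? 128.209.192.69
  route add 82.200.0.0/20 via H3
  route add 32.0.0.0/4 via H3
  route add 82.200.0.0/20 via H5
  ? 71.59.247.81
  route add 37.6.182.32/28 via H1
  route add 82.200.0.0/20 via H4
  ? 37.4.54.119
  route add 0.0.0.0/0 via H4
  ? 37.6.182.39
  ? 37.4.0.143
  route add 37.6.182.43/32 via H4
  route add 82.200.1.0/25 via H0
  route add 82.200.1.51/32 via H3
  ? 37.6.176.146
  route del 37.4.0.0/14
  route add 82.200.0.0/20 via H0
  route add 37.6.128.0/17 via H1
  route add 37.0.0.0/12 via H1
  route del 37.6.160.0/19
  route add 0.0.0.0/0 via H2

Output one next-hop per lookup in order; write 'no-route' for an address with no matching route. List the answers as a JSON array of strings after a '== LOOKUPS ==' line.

Apply in order:
  add 37.0.0.0/8 -> H1 at depth 8
  add 37.0.0.0/8 -> H5 at depth 8
  ? 37.22.185.178  path d0:-→d1:-→d2:-→d3:-→d4:-→d5:-→d6:-→d7:-→d8:H5  best=H5
  ? 37.0.0.3  path d0:-→d1:-→d2:-→d3:-→d4:-→d5:-→d6:-→d7:-→d8:H5  best=H5
  del 37.0.0.0/8 (clear depth 8)
  add 37.6.182.0/24 -> H4 at depth 24
  ? 65.242.230.156  path d0:-→d1:-  best=no-route
  add 0.0.0.0/0 -> H4 at depth 0
  ? 37.6.182.28  path d0:H4→d1:-→d2:-→d3:-→d4:-→d5:-→d6:-→d7:-→d8:-→d9:-→d10:-→d11:-→d12:-→d13:-→d14:-→d15:-→d16:-→d17:-→d18:-→d19:-→d20:-→d21:-→d22:-→d23:-→d24:H4  best=H4
  ? 37.6.182.0  path d0:H4→d1:-→d2:-→d3:-→d4:-→d5:-→d6:-→d7:-→d8:-→d9:-→d10:-→d11:-→d12:-→d13:-→d14:-→d15:-→d16:-→d17:-→d18:-→d19:-→d20:-→d21:-→d22:-→d23:-→d24:H4  best=H4
  add 37.4.0.0/14 -> H5 at depth 14
  del 0.0.0.0/0 (clear depth 0)
  add 37.6.176.0/20 -> H4 at depth 20
  ? 37.4.0.164  path d0:-→d1:-→d2:-→d3:-→d4:-→d5:-→d6:-→d7:-→d8:-→d9:-→d10:-→d11:-→d12:-→d13:-→d14:H5  best=H5
  add 82.200.1.48/28 -> H2 at depth 28
  add 82.200.1.0/24 -> H5 at depth 24
  add 37.6.160.0/19 -> H2 at depth 19
  ? 128.209.192.69  path d0:-  best=no-route
  add 82.200.0.0/20 -> H3 at depth 20
  add 32.0.0.0/4 -> H3 at depth 4
  add 82.200.0.0/20 -> H5 at depth 20
  ? 71.59.247.81  path d0:-→d1:-→d2:-→d3:-  best=no-route
  add 37.6.182.32/28 -> H1 at depth 28
  add 82.200.0.0/20 -> H4 at depth 20
  ? 37.4.54.119  path d0:-→d1:-→d2:-→d3:-→d4:H3→d5:-→d6:-→d7:-→d8:-→d9:-→d10:-→d11:-→d12:-→d13:-→d14:H5  best=H5
  add 0.0.0.0/0 -> H4 at depth 0
  ? 37.6.182.39  path d0:H4→d1:-→d2:-→d3:-→d4:H3→d5:-→d6:-→d7:-→d8:-→d9:-→d10:-→d11:-→d12:-→d13:-→d14:H5→d15:-→d16:-→d17:-→d18:-→d19:H2→d20:H4→d21:-→d22:-→d23:-→d24:H4→d25:-→d26:-→d27:-→d28:H1  best=H1
  ? 37.4.0.143  path d0:H4→d1:-→d2:-→d3:-→d4:H3→d5:-→d6:-→d7:-→d8:-→d9:-→d10:-→d11:-→d12:-→d13:-→d14:H5  best=H5
  add 37.6.182.43/32 -> H4 at depth 32
  add 82.200.1.0/25 -> H0 at depth 25
  add 82.200.1.51/32 -> H3 at depth 32
  ? 37.6.176.146  path d0:H4→d1:-→d2:-→d3:-→d4:H3→d5:-→d6:-→d7:-→d8:-→d9:-→d10:-→d11:-→d12:-→d13:-→d14:H5→d15:-→d16:-→d17:-→d18:-→d19:H2→d20:H4→d21:-  best=H4
  del 37.4.0.0/14 (clear depth 14)
  add 82.200.0.0/20 -> H0 at depth 20
  add 37.6.128.0/17 -> H1 at depth 17
  add 37.0.0.0/12 -> H1 at depth 12
  del 37.6.160.0/19 (clear depth 19)
  add 0.0.0.0/0 -> H2 at depth 0

== LOOKUPS ==
["H5","H5","no-route","H4","H4","H5","no-route","no-route","H5","H1","H5","H4"]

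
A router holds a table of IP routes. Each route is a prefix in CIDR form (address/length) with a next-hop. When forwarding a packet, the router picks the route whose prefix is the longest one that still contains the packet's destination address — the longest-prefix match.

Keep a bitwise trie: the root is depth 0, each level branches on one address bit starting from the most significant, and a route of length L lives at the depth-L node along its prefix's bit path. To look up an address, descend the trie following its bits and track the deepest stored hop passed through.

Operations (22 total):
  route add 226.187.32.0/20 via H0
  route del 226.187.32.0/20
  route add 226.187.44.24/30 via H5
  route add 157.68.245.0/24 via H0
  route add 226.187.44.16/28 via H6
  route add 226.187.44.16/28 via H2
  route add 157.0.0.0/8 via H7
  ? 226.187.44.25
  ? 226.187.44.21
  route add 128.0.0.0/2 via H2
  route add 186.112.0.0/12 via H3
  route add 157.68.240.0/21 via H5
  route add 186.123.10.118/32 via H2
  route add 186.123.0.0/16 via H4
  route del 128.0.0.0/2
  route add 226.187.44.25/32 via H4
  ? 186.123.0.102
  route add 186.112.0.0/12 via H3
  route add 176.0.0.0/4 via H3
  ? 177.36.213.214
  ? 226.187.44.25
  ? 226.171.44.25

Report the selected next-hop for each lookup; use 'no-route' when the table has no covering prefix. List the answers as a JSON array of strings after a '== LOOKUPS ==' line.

Trace:
  + 226.187.32.0/20 (H0) depth=20
  del 226.187.32.0/20 (clear depth 20)
  + 226.187.44.24/30 (H5) depth=30
  + 157.68.245.0/24 (H0) depth=24
  + 226.187.44.16/28 (H6) depth=28
  + 226.187.44.16/28 (H2) depth=28
  + 157.0.0.0/8 (H7) depth=8
  lookup 226.187.44.25: bits 111000101011101100101100000110 walk d0:-→d1:-→d2:-→d3:-→d4:-→d5:-→d6:-→d7:-→d8:-→d9:-→d10:-→d11:-→d12:-→d13:-→d14:-→d15:-→d16:-→d17:-→d18:-→d19:-→d20:-→d21:-→d22:-→d23:-→d24:-→d25:-→d26:-→d27:-→d28:H2→d29:-→d30:H5 -> H5
  lookup 226.187.44.21: bits 1110001010111011001011000001 walk d0:-→d1:-→d2:-→d3:-→d4:-→d5:-→d6:-→d7:-→d8:-→d9:-→d10:-→d11:-→d12:-→d13:-→d14:-→d15:-→d16:-→d17:-→d18:-→d19:-→d20:-→d21:-→d22:-→d23:-→d24:-→d25:-→d26:-→d27:-→d28:H2 -> H2
  + 128.0.0.0/2 (H2) depth=2
  + 186.112.0.0/12 (H3) depth=12
  + 157.68.240.0/21 (H5) depth=21
  + 186.123.10.118/32 (H2) depth=32
  + 186.123.0.0/16 (H4) depth=16
  del 128.0.0.0/2 (clear depth 2)
  + 226.187.44.25/32 (H4) depth=32
  lookup 186.123.0.102: bits 10111010011110110000 walk d0:-→d1:-→d2:-→d3:-→d4:-→d5:-→d6:-→d7:-→d8:-→d9:-→d10:-→d11:-→d12:H3→d13:-→d14:-→d15:-→d16:H4→d17:-→d18:-→d19:-→d20:- -> H4
  + 186.112.0.0/12 (H3) depth=12
  + 176.0.0.0/4 (H3) depth=4
  lookup 177.36.213.214: bits 1011 walk d0:-→d1:-→d2:-→d3:-→d4:H3 -> H3
  lookup 226.187.44.25: bits 11100010101110110010110000011001 walk d0:-→d1:-→d2:-→d3:-→d4:-→d5:-→d6:-→d7:-→d8:-→d9:-→d10:-→d11:-→d12:-→d13:-→d14:-→d15:-→d16:-→d17:-→d18:-→d19:-→d20:-→d21:-→d22:-→d23:-→d24:-→d25:-→d26:-→d27:-→d28:H2→d29:-→d30:H5→d31:-→d32:H4 -> H4
  lookup 226.171.44.25: bits 11100010101 walk d0:-→d1:-→d2:-→d3:-→d4:-→d5:-→d6:-→d7:-→d8:-→d9:-→d10:-→d11:- -> no-route

== LOOKUPS ==
["H5","H2","H4","H3","H4","no-route"]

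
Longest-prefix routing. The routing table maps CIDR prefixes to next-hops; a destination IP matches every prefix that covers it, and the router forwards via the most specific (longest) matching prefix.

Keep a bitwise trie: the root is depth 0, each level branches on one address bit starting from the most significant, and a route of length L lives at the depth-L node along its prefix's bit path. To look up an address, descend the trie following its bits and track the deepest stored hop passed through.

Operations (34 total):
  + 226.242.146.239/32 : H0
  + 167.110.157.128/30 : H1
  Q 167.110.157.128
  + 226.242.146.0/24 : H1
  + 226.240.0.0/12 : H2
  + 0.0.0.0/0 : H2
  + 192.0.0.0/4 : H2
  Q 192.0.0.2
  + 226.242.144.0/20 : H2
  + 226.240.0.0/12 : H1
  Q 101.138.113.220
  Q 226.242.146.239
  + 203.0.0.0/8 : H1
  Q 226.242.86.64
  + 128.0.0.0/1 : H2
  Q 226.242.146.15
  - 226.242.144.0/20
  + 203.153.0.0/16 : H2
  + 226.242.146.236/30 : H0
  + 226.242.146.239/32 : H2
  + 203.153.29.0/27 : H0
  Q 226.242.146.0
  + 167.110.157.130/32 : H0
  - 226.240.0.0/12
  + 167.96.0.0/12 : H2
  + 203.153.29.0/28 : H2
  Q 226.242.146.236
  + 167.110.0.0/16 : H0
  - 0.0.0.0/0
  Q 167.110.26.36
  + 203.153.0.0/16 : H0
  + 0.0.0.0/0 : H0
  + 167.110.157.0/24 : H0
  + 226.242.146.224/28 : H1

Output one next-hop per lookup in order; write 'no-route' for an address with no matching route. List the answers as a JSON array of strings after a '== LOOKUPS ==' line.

Trace:
  add 226.242.146.239/32 -> H0 at depth 32
  add 167.110.157.128/30 -> H1 at depth 30
  ? 167.110.157.128  path d0:-→d1:-→d2:-→d3:-→d4:-→d5:-→d6:-→d7:-→d8:-→d9:-→d10:-→d11:-→d12:-→d13:-→d14:-→d15:-→d16:-→d17:-→d18:-→d19:-→d20:-→d21:-→d22:-→d23:-→d24:-→d25:-→d26:-→d27:-→d28:-→d29:-→d30:H1  best=H1
  add 226.242.146.0/24 -> H1 at depth 24
  add 226.240.0.0/12 -> H2 at depth 12
  add 0.0.0.0/0 -> H2 at depth 0
  add 192.0.0.0/4 -> H2 at depth 4
  ? 192.0.0.2  path d0:H2→d1:-→d2:-→d3:-→d4:H2  best=H2
  add 226.242.144.0/20 -> H2 at depth 20
  add 226.240.0.0/12 -> H1 at depth 12
  ? 101.138.113.220  path d0:H2  best=H2
  ? 226.242.146.239  path d0:H2→d1:-→d2:-→d3:-→d4:-→d5:-→d6:-→d7:-→d8:-→d9:-→d10:-→d11:-→d12:H1→d13:-→d14:-→d15:-→d16:-→d17:-→d18:-→d19:-→d20:H2→d21:-→d22:-→d23:-→d24:H1→d25:-→d26:-→d27:-→d28:-→d29:-→d30:-→d31:-→d32:H0  best=H0
  add 203.0.0.0/8 -> H1 at depth 8
  ? 226.242.86.64  path d0:H2→d1:-→d2:-→d3:-→d4:-→d5:-→d6:-→d7:-→d8:-→d9:-→d10:-→d11:-→d12:H1→d13:-→d14:-→d15:-→d16:-  best=H1
  add 128.0.0.0/1 -> H2 at depth 1
  ? 226.242.146.15  path d0:H2→d1:H2→d2:-→d3:-→d4:-→d5:-→d6:-→d7:-→d8:-→d9:-→d10:-→d11:-→d12:H1→d13:-→d14:-→d15:-→d16:-→d17:-→d18:-→d19:-→d20:H2→d21:-→d22:-→d23:-→d24:H1  best=H1
  - 226.242.144.0/20 clear@20
  add 203.153.0.0/16 -> H2 at depth 16
  add 226.242.146.236/30 -> H0 at depth 30
  add 226.242.146.239/32 -> H2 at depth 32
  add 203.153.29.0/27 -> H0 at depth 27
  ? 226.242.146.0  path d0:H2→d1:H2→d2:-→d3:-→d4:-→d5:-→d6:-→d7:-→d8:-→d9:-→d10:-→d11:-→d12:H1→d13:-→d14:-→d15:-→d16:-→d17:-→d18:-→d19:-→d20:-→d21:-→d22:-→d23:-→d24:H1  best=H1
  add 167.110.157.130/32 -> H0 at depth 32
  - 226.240.0.0/12 clear@12
  add 167.96.0.0/12 -> H2 at depth 12
  add 203.153.29.0/28 -> H2 at depth 28
  ? 226.242.146.236  path d0:H2→d1:H2→d2:-→d3:-→d4:-→d5:-→d6:-→d7:-→d8:-→d9:-→d10:-→d11:-→d12:-→d13:-→d14:-→d15:-→d16:-→d17:-→d18:-→d19:-→d20:-→d21:-→d22:-→d23:-→d24:H1→d25:-→d26:-→d27:-→d28:-→d29:-→d30:H0  best=H0
  add 167.110.0.0/16 -> H0 at depth 16
  - 0.0.0.0/0 clear@0
  ? 167.110.26.36  path d0:-→d1:H2→d2:-→d3:-→d4:-→d5:-→d6:-→d7:-→d8:-→d9:-→d10:-→d11:-→d12:H2→d13:-→d14:-→d15:-→d16:H0  best=H0
  add 203.153.0.0/16 -> H0 at depth 16
  add 0.0.0.0/0 -> H0 at depth 0
  add 167.110.157.0/24 -> H0 at depth 24
  add 226.242.146.224/28 -> H1 at depth 28

== LOOKUPS ==
["H1","H2","H2","H0","H1","H1","H1","H0","H0"]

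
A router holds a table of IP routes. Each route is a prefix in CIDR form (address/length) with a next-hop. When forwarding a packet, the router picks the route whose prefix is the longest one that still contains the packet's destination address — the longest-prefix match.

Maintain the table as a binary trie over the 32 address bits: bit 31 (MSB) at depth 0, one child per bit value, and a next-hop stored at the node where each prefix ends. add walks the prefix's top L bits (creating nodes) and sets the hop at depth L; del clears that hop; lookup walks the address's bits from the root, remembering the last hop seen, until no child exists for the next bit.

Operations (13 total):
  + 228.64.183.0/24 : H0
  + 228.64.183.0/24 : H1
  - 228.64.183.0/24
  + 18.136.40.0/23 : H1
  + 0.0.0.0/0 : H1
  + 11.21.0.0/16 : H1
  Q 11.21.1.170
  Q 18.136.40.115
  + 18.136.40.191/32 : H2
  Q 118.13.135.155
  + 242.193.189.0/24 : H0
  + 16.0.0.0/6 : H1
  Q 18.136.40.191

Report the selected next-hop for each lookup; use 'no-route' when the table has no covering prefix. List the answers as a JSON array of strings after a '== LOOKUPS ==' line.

Apply in order:
  + 228.64.183.0/24 (H0) depth=24
  + 228.64.183.0/24 (H1) depth=24
  - 228.64.183.0/24 clear@24
  + 18.136.40.0/23 (H1) depth=23
  + 0.0.0.0/0 (H1) depth=0
  + 11.21.0.0/16 (H1) depth=16
  lookup 11.21.1.170: bits 0000101100010101 walk d0:H1→d1:-→d2:-→d3:-→d4:-→d5:-→d6:-→d7:-→d8:-→d9:-→d10:-→d11:-→d12:-→d13:-→d14:-→d15:-→d16:H1 -> H1
  lookup 18.136.40.115: bits 00010010100010000010100 walk d0:H1→d1:-→d2:-→d3:-→d4:-→d5:-→d6:-→d7:-→d8:-→d9:-→d10:-→d11:-→d12:-→d13:-→d14:-→d15:-→d16:-→d17:-→d18:-→d19:-→d20:-→d21:-→d22:-→d23:H1 -> H1
  + 18.136.40.191/32 (H2) depth=32
  lookup 118.13.135.155: bits 0 walk d0:H1→d1:- -> H1
  + 242.193.189.0/24 (H0) depth=24
  + 16.0.0.0/6 (H1) depth=6
  lookup 18.136.40.191: bits 00010010100010000010100010111111 walk d0:H1→d1:-→d2:-→d3:-→d4:-→d5:-→d6:H1→d7:-→d8:-→d9:-→d10:-→d11:-→d12:-→d13:-→d14:-→d15:-→d16:-→d17:-→d18:-→d19:-→d20:-→d21:-→d22:-→d23:H1→d24:-→d25:-→d26:-→d27:-→d28:-→d29:-→d30:-→d31:-→d32:H2 -> H2

== LOOKUPS ==
["H1","H1","H1","H2"]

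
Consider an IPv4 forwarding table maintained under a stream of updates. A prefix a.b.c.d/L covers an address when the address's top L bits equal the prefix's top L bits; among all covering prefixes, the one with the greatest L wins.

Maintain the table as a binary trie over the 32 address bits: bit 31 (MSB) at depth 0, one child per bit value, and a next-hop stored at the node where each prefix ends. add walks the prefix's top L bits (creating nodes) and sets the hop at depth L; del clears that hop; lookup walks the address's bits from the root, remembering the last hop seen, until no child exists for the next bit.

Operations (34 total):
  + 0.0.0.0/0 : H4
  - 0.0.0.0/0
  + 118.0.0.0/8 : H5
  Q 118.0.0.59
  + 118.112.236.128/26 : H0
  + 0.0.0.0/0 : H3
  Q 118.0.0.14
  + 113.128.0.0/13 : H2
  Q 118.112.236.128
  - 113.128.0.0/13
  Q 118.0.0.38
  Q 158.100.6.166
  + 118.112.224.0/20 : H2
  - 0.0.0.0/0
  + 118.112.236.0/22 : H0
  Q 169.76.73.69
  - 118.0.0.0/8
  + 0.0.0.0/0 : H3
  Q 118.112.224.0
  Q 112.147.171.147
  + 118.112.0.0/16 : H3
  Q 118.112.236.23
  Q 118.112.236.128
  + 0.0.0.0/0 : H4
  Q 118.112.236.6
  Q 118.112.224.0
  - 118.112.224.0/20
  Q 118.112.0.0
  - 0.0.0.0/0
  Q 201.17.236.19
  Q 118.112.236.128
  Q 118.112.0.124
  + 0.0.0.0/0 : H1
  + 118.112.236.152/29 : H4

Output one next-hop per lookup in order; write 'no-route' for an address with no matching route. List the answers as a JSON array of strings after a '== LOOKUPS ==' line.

Process each operation:
  add 0.0.0.0/0 -> H4 at depth 0
  - 0.0.0.0/0 clear@0
  add 118.0.0.0/8 -> H5 at depth 8
  Q 118.0.0.59: descend 01110110 ; hops seen [H5] ; pick H5
  add 118.112.236.128/26 -> H0 at depth 26
  add 0.0.0.0/0 -> H3 at depth 0
  Q 118.0.0.14: descend 011101100 ; hops seen [H3,H5] ; pick H5
  add 113.128.0.0/13 -> H2 at depth 13
  Q 118.112.236.128: descend 01110110011100001110110010 ; hops seen [H3,H5,H0] ; pick H0
  - 113.128.0.0/13 clear@13
  Q 118.0.0.38: descend 011101100 ; hops seen [H3,H5] ; pick H5
  Q 158.100.6.166: descend ε ; hops seen [H3] ; pick H3
  add 118.112.224.0/20 -> H2 at depth 20
  - 0.0.0.0/0 clear@0
  add 118.112.236.0/22 -> H0 at depth 22
  Q 169.76.73.69: descend ε ; hops seen [∅] ; pick no-route
  - 118.0.0.0/8 clear@8
  add 0.0.0.0/0 -> H3 at depth 0
  Q 118.112.224.0: descend 01110110011100001110 ; hops seen [H3,H2] ; pick H2
  Q 112.147.171.147: descend 0111000 ; hops seen [H3] ; pick H3
  add 118.112.0.0/16 -> H3 at depth 16
  Q 118.112.236.23: descend 011101100111000011101100 ; hops seen [H3,H3,H2,H0] ; pick H0
  Q 118.112.236.128: descend 01110110011100001110110010 ; hops seen [H3,H3,H2,H0,H0] ; pick H0
  add 0.0.0.0/0 -> H4 at depth 0
  Q 118.112.236.6: descend 011101100111000011101100 ; hops seen [H4,H3,H2,H0] ; pick H0
  Q 118.112.224.0: descend 01110110011100001110 ; hops seen [H4,H3,H2] ; pick H2
  - 118.112.224.0/20 clear@20
  Q 118.112.0.0: descend 0111011001110000 ; hops seen [H4,H3] ; pick H3
  - 0.0.0.0/0 clear@0
  Q 201.17.236.19: descend ε ; hops seen [∅] ; pick no-route
  Q 118.112.236.128: descend 01110110011100001110110010 ; hops seen [H3,H0,H0] ; pick H0
  Q 118.112.0.124: descend 0111011001110000 ; hops seen [H3] ; pick H3
  add 0.0.0.0/0 -> H1 at depth 0
  add 118.112.236.152/29 -> H4 at depth 29

== LOOKUPS ==
["H5","H5","H0","H5","H3","no-route","H2","H3","H0","H0","H0","H2","H3","no-route","H0","H3"]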